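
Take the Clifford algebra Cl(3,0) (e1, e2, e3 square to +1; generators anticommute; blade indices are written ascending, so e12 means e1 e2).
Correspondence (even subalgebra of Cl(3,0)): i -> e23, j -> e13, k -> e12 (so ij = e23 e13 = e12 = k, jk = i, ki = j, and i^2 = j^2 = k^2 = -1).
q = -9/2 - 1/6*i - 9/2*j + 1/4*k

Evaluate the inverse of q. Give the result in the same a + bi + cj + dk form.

In blades: q = -9/2 + 1/4*e12 - 9/2*e13 - 1/6*e23.
With qbar = -9/2 - 1/4*e12 + 9/2*e13 + 1/6*e23 (scalar fixed, mapped units negated), q qbar = 5845/144 (the sum of squared coefficients), so q^-1 = qbar / (5845/144) = -648/5845 - 36/5845*e12 + 648/5845*e13 + 24/5845*e23; translating back:
Answer: -648/5845 + 24/5845*i + 648/5845*j - 36/5845*k


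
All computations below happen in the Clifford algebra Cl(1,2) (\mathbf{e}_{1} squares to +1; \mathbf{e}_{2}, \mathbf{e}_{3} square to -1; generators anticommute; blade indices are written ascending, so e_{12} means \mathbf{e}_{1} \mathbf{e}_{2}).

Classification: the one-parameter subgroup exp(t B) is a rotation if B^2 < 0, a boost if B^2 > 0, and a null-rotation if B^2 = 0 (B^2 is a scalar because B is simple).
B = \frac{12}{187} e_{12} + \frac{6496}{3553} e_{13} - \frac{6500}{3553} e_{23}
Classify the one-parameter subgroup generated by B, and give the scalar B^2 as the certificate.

B^2 term by term: the squares give (\frac{12}{187})^2*(e_{12})^2 + (\frac{6496}{3553})^2*(e_{13})^2 + (-\frac{6500}{3553})^2*(e_{23})^2 = \frac{144}{34969}*(+1) + \frac{42198016}{12623809}*(+1) + \frac{42250000}{12623809}*(-1) = 0 (each basis 2-blade squares to minus the product of its generators' squares); cross terms between blades sharing an index anticommute and cancel. So B^2 = 0.
Answer: null-rotation, certificate B^2 = 0. Certificate logic: 0 is a conjugation-invariant scalar, so its sign fixes rotation versus boost versus null-rotation outright.


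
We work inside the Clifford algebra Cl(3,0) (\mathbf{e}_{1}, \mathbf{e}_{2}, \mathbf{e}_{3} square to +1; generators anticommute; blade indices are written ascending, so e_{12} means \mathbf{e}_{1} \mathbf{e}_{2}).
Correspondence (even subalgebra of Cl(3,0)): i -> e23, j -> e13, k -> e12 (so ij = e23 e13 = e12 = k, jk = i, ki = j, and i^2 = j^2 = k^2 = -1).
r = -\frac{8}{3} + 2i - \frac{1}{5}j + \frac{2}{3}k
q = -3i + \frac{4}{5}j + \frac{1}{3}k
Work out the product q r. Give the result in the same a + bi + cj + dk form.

In blades: q = \frac{1}{3} e_{12} + \frac{4}{5} e_{13} - 3 e_{23}, r = -\frac{8}{3} + \frac{2}{3} e_{12} - \frac{1}{5} e_{13} + 2 e_{23}.
Distribute q over r term by term (generator squares from the signature, products reordered to ascending indices): (\frac{1}{3} e_{12})*r = -\frac{2}{9} - \frac{8}{9} e_{12} + \frac{2}{3} e_{13} + \frac{1}{15} e_{23}; (\frac{4}{5} e_{13})*r = \frac{4}{25} - \frac{8}{5} e_{12} - \frac{32}{15} e_{13} + \frac{8}{15} e_{23}; (-3 e_{23})*r = 6 + \frac{3}{5} e_{12} + 2 e_{13} + 8 e_{23}.
Sum: \frac{1336}{225} - \frac{17}{9} e_{12} + \frac{8}{15} e_{13} + \frac{43}{5} e_{23}; translating back through the correspondence:
Answer: \frac{1336}{225} + \frac{43}{5}i + \frac{8}{15}j - \frac{17}{9}k


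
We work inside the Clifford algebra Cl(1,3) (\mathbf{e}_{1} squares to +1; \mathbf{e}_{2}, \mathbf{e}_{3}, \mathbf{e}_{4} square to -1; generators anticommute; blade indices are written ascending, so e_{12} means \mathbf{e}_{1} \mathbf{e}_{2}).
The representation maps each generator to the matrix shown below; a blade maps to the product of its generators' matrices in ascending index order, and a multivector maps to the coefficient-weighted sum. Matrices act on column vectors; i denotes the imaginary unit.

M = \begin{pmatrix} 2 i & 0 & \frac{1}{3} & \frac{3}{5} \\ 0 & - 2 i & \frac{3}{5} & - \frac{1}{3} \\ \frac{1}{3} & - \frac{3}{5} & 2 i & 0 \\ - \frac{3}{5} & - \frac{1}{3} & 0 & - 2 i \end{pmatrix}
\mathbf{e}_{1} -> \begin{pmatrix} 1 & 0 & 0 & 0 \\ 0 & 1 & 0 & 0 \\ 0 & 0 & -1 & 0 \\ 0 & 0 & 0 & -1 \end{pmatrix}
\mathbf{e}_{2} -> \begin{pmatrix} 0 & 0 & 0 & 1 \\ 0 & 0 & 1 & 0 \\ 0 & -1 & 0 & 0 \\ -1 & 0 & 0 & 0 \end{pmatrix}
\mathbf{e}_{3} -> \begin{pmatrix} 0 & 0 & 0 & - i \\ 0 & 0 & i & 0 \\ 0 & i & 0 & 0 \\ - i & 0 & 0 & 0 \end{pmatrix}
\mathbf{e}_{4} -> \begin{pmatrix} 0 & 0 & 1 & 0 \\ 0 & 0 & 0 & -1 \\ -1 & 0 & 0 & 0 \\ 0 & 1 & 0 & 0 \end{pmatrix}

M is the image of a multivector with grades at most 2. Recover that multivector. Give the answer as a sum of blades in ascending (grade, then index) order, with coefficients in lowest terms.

Method: the blade images are trace-orthogonal — tr(rho(e_A) rho(e_B)^-1) = 4 if A = B and 0 otherwise — and rho(e_A)^-1 = (e_A)^2 * rho(e_A) with (e_A)^2 = +1 or -1, so the coefficient of e_A in the preimage is (e_A)^2 * tr(M rho(e_A))/4.
Nonzero projections over blades of grade <= 2: e_{2}: (e_{2})^2 = -1, tr(M rho(e_{2})) = - \frac{12}{5}, coefficient \frac{3}{5}; e_{14}: (e_{14})^2 = +1, tr(M rho(e_{14})) = \frac{4}{3}, coefficient \frac{1}{3}; e_{23}: (e_{23})^2 = -1, tr(M rho(e_{23})) = 8, coefficient -2. Every other blade of grade <= 2 projects to 0.
Answer: \frac{3}{5} e_{2} + \frac{1}{3} e_{14} - 2 e_{23}


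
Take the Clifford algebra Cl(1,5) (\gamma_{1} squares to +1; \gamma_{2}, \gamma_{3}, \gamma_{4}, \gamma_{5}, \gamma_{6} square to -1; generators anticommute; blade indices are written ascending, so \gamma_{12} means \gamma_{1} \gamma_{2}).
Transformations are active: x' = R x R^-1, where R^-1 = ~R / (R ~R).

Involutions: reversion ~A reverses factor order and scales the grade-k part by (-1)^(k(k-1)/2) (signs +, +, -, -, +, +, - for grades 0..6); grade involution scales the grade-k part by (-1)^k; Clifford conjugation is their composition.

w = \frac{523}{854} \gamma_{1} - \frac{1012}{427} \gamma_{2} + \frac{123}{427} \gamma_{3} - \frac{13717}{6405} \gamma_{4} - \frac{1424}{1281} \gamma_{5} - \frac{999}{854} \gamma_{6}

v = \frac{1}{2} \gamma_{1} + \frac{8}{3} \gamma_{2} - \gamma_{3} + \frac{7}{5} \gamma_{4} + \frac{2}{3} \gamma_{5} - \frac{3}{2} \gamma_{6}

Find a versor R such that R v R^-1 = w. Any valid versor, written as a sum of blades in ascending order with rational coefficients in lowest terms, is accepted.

A norm check does it: q(v) = q(w) = -\frac{2816}{225}, hence R = v + w = \frac{475}{427} \gamma_{1} + \frac{380}{1281} \gamma_{2} - \frac{304}{427} \gamma_{3} - \frac{950}{1281} \gamma_{4} - \frac{190}{427} \gamma_{5} - \frac{1140}{427} \gamma_{6} realises the map — parallel part kept, (v - w)/2 negated, v carried to w.
Answer: \frac{475}{427} \gamma_{1} + \frac{380}{1281} \gamma_{2} - \frac{304}{427} \gamma_{3} - \frac{950}{1281} \gamma_{4} - \frac{190}{427} \gamma_{5} - \frac{1140}{427} \gamma_{6}


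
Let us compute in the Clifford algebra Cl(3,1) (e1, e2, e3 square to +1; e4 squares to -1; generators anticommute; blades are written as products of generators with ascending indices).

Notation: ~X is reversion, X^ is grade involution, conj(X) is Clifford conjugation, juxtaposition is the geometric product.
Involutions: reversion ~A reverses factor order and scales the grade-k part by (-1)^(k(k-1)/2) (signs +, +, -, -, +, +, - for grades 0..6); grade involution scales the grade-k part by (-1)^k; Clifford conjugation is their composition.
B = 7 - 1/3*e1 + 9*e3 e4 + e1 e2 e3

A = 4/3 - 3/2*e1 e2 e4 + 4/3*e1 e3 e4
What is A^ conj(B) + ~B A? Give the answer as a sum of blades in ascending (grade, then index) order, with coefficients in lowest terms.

first term: 28/3 + 112/9*e1 + 11/6*e2 e4 - 197/18*e3 e4 - 73/6*e1 e2 e3 + 21/2*e1 e2 e4 - 28/3*e1 e3 e4
second term: 28/3 - 112/9*e1 - 5/6*e2 e4 - 251/18*e3 e4 - 89/6*e1 e2 e3 - 21/2*e1 e2 e4 + 28/3*e1 e3 e4
Answer: 56/3 + e2 e4 - 224/9*e3 e4 - 27*e1 e2 e3


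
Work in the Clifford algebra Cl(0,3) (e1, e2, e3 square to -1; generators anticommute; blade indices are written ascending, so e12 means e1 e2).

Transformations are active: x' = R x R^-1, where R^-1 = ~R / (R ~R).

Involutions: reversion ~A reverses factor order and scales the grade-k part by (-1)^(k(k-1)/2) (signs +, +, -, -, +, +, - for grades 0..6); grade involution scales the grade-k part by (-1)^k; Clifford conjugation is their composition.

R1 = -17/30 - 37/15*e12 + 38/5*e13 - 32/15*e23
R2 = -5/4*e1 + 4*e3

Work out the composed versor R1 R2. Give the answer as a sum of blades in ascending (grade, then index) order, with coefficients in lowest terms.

Distribute over the terms of R2 (each basis-blade product reordered to ascending indices, repeated generators contracted through their squares):
R1 (-5/4*e1) = 17/24*e1 + 37/12*e2 - 19/2*e3 + 8/3*e123
R1 (4*e3) = -152/5*e1 + 128/15*e2 - 34/15*e3 - 148/15*e123
Summing the partial products and collecting blades:
Answer: -3563/120*e1 + 697/60*e2 - 353/30*e3 - 36/5*e123


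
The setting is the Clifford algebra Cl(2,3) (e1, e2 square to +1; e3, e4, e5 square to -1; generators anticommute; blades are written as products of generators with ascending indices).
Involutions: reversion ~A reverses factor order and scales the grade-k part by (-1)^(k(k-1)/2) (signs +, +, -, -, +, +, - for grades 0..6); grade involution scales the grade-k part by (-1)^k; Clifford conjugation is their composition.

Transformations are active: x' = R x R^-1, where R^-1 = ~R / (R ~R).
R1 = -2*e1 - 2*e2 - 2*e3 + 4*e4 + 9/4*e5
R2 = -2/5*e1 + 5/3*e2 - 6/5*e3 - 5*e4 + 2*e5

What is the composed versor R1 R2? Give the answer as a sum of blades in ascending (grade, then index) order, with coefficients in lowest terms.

Distribute over the terms of R1 (each basis-blade product reordered to ascending indices, repeated generators contracted through their squares):
(-2*e1) R2 = 4/5 - 10/3*e1 e2 + 12/5*e1 e3 + 10*e1 e4 - 4*e1 e5
(-2*e2) R2 = -10/3 - 4/5*e1 e2 + 12/5*e2 e3 + 10*e2 e4 - 4*e2 e5
(-2*e3) R2 = -12/5 - 4/5*e1 e3 + 10/3*e2 e3 + 10*e3 e4 - 4*e3 e5
(4*e4) R2 = 20 + 8/5*e1 e4 - 20/3*e2 e4 + 24/5*e3 e4 + 8*e4 e5
(9/4*e5) R2 = -9/2 + 9/10*e1 e5 - 15/4*e2 e5 + 27/10*e3 e5 + 45/4*e4 e5
Summing the partial products and collecting blades:
Answer: 317/30 - 62/15*e1 e2 + 8/5*e1 e3 + 58/5*e1 e4 - 31/10*e1 e5 + 86/15*e2 e3 + 10/3*e2 e4 - 31/4*e2 e5 + 74/5*e3 e4 - 13/10*e3 e5 + 77/4*e4 e5


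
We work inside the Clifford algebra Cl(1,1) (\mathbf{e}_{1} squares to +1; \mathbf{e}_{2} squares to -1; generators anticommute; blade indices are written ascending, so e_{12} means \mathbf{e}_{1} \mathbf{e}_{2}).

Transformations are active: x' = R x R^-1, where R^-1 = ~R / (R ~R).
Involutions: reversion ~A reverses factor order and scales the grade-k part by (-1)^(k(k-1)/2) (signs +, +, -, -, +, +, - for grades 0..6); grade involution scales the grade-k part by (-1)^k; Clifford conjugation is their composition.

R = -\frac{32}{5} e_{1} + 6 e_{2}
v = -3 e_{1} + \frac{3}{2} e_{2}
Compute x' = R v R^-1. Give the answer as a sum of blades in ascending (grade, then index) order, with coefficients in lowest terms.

~R = -\frac{32}{5} e_{1} + 6 e_{2}, and R ~R = \frac{124}{25}, so R^-1 = ~R / (\frac{124}{25}).
R v = \frac{51}{5} + \frac{42}{5} e_{12}
Answer: -\frac{723}{31} e_{1} + \frac{1437}{62} e_{2}


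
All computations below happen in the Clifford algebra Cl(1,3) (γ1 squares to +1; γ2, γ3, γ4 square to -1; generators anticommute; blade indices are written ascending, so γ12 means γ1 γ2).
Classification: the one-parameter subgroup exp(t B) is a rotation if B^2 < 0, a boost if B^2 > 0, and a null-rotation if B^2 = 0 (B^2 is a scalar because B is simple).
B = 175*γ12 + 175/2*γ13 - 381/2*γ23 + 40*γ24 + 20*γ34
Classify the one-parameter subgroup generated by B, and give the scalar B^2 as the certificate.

B^2 term by term: the squares give (175)^2*(γ12)^2 + (175/2)^2*(γ13)^2 + (-381/2)^2*(γ23)^2 + (40)^2*(γ24)^2 + (20)^2*(γ34)^2 = 30625*(+1) + 30625/4*(+1) + 145161/4*(-1) + 1600*(-1) + 400*(-1) = -9 (each basis 2-blade squares to minus the product of its generators' squares); cross terms between blades sharing an index anticommute and cancel; the commuting (index-disjoint) pairs give grade-4 terms 2*c*c'*(blade product), which cancel blade by blade — γ1234: 7000 - 7000 = 0 — confirming B is simple. So B^2 = -9.
Answer: rotation, certificate B^2 = -9. No conjugation can change B^2 = -9; the sign gives the class.


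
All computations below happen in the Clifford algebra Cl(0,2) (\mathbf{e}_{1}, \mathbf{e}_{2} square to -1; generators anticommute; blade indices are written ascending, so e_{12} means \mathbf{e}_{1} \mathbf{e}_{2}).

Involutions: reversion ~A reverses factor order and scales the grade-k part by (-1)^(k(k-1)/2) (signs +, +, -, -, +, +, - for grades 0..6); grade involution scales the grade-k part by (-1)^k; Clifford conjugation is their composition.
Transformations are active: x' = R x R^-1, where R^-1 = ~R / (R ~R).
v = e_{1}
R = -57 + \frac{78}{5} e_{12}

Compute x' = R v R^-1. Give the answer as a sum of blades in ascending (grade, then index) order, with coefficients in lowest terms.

~R = -57 - \frac{78}{5} e_{12}, and R ~R = \frac{87309}{25}, so R^-1 = ~R / (\frac{87309}{25}).
R v = -57 e_{1} + \frac{78}{5} e_{2}
Answer: \frac{8349}{9701} e_{1} - \frac{4940}{9701} e_{2}


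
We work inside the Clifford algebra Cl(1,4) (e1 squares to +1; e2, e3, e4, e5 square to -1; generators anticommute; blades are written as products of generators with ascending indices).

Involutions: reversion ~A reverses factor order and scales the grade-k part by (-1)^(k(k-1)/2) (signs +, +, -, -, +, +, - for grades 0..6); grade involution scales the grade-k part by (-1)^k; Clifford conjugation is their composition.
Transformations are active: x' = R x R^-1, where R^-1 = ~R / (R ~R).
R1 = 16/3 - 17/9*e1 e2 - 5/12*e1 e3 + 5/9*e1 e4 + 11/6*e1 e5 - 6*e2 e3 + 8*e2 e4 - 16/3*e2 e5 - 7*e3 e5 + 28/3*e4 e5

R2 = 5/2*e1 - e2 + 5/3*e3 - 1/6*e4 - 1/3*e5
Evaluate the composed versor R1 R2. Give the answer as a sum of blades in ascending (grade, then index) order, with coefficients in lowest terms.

Distribute over the terms of R2 (each basis-blade product reordered to ascending indices, repeated generators contracted through their squares):
R1 (5/2*e1) = 40/3*e1 + 85/18*e2 + 25/24*e3 - 25/18*e4 - 55/12*e5 - 15*e1 e2 e3 + 20*e1 e2 e4 - 40/3*e1 e2 e5 - 35/2*e1 e3 e5 + 70/3*e1 e4 e5
R1 (-e2) = -17/9*e1 - 16/3*e2 + 6*e3 - 8*e4 + 16/3*e5 - 5/12*e1 e2 e3 + 5/9*e1 e2 e4 + 11/6*e1 e2 e5 + 7*e2 e3 e5 - 28/3*e2 e4 e5
R1 (5/3*e3) = 25/36*e1 + 10*e2 + 80/9*e3 - 35/3*e5 - 85/27*e1 e2 e3 - 25/27*e1 e3 e4 - 55/18*e1 e3 e5 - 40/3*e2 e3 e4 + 80/9*e2 e3 e5 + 140/9*e3 e4 e5
R1 (-1/6*e4) = 5/54*e1 + 4/3*e2 - 8/9*e4 - 14/9*e5 + 17/54*e1 e2 e4 + 5/72*e1 e3 e4 + 11/36*e1 e4 e5 + e2 e3 e4 - 8/9*e2 e4 e5 - 7/6*e3 e4 e5
R1 (-1/3*e5) = 11/18*e1 - 16/9*e2 - 7/3*e3 + 28/9*e4 - 16/9*e5 + 17/27*e1 e2 e5 + 5/36*e1 e3 e5 - 5/27*e1 e4 e5 + 2*e2 e3 e5 - 8/3*e2 e4 e5
Summing the partial products and collecting blades:
Answer: 1387/108*e1 + 161/18*e2 + 979/72*e3 - 43/6*e4 - 57/4*e5 - 2005/108*e1 e2 e3 + 1127/54*e1 e2 e4 - 587/54*e1 e2 e5 - 185/216*e1 e3 e4 - 245/12*e1 e3 e5 + 2533/108*e1 e4 e5 - 37/3*e2 e3 e4 + 161/9*e2 e3 e5 - 116/9*e2 e4 e5 + 259/18*e3 e4 e5


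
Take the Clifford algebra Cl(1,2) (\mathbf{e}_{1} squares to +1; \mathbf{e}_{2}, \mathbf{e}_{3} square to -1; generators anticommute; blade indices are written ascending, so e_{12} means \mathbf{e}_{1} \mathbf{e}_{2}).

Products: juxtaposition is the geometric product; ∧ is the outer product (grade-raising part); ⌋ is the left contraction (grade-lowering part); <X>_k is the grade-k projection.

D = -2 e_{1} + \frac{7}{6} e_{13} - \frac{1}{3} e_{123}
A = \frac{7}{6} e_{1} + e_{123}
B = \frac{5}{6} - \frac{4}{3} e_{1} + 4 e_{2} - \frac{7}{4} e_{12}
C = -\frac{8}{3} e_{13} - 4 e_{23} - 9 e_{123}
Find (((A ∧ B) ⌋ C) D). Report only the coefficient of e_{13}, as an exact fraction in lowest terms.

step 1: \frac{35}{36} e_{1} + \frac{14}{3} e_{12} + \frac{5}{6} e_{123}
step 2: \frac{15}{2} - \frac{1204}{27} e_{3} - \frac{35}{4} e_{23}
step 3: -\frac{22661}{324} e_{1} - \frac{3017}{648} e_{12} - \frac{8687}{108} e_{13} + 15 e_{123}
Answer: -\frac{8687}{108}


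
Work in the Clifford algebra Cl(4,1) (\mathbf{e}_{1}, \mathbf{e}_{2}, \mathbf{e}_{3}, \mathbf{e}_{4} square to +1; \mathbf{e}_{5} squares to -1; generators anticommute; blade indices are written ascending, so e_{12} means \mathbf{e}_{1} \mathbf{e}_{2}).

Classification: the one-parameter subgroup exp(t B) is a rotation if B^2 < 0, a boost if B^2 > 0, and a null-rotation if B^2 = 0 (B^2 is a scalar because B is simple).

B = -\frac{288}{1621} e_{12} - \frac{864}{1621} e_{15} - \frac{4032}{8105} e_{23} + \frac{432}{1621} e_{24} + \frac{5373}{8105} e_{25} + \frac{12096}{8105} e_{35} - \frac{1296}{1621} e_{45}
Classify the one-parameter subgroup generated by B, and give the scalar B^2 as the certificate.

B^2 term by term: the squares give (-\frac{288}{1621})^2*(e_{12})^2 + (-\frac{864}{1621})^2*(e_{15})^2 + (-\frac{4032}{8105})^2*(e_{23})^2 + (\frac{432}{1621})^2*(e_{24})^2 + (\frac{5373}{8105})^2*(e_{25})^2 + (\frac{12096}{8105})^2*(e_{35})^2 + (-\frac{1296}{1621})^2*(e_{45})^2 = \frac{82944}{2627641}*(-1) + \frac{746496}{2627641}*(+1) + \frac{16257024}{65691025}*(-1) + \frac{186624}{2627641}*(-1) + \frac{28869129}{65691025}*(+1) + \frac{146313216}{65691025}*(+1) + \frac{1679616}{2627641}*(+1) = \frac{81}{25} (each basis 2-blade squares to minus the product of its generators' squares); cross terms between blades sharing an index anticommute and cancel; the commuting (index-disjoint) pairs give grade-4 terms 2*c*c'*(blade product), which cancel blade by blade — e_{1235}: -\frac{6967296}{13138205} + \frac{6967296}{13138205} = 0; e_{1245}: \frac{746496}{2627641} - \frac{746496}{2627641} = 0; e_{2345}: \frac{10450944}{13138205} - \frac{10450944}{13138205} = 0 — confirming B is simple. So B^2 = \frac{81}{25}.
Answer: boost, certificate B^2 = \frac{81}{25}. The class reads off the invariant scalar \frac{81}{25} directly.


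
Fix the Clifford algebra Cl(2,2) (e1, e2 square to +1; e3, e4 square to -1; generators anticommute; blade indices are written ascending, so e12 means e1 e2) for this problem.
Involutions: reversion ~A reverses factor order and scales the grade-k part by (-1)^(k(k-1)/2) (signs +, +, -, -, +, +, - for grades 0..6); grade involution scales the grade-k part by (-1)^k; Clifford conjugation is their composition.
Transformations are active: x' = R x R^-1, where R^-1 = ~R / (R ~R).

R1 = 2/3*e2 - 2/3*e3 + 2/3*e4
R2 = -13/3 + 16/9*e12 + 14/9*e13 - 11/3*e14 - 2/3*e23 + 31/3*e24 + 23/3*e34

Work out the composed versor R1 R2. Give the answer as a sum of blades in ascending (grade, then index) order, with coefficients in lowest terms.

Distribute over the terms of R1 (each basis-blade product reordered to ascending indices, repeated generators contracted through their squares):
(2/3*e2) R2 = -32/27*e1 - 26/9*e2 - 4/9*e3 + 62/9*e4 - 28/27*e123 + 22/9*e124 + 46/9*e234
(-2/3*e3) R2 = -28/27*e1 + 4/9*e2 + 26/9*e3 + 46/9*e4 - 32/27*e123 - 22/9*e134 + 62/9*e234
(2/3*e4) R2 = -22/9*e1 + 62/9*e2 + 46/9*e3 - 26/9*e4 + 32/27*e124 + 28/27*e134 - 4/9*e234
Summing the partial products and collecting blades:
Answer: -14/3*e1 + 40/9*e2 + 68/9*e3 + 82/9*e4 - 20/9*e123 + 98/27*e124 - 38/27*e134 + 104/9*e234


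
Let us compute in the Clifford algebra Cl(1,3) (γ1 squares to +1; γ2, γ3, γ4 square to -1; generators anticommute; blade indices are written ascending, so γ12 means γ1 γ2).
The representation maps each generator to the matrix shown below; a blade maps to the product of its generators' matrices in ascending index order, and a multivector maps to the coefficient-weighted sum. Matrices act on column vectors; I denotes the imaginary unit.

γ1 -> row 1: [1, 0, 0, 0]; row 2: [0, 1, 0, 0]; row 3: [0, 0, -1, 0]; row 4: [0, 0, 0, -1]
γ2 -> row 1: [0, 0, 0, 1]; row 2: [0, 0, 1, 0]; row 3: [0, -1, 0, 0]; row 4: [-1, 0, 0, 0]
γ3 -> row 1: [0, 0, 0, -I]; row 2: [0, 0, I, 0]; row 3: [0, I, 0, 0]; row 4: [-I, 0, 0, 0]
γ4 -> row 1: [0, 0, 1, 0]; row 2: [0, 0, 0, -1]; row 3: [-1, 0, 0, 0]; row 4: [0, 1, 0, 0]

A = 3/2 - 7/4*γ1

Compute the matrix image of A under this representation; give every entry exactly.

M = (3/2)*1 + (-7/4)*rho(γ1), summed entrywise (1 is the identity matrix):
Answer: row 1: [-1/4, 0, 0, 0]; row 2: [0, -1/4, 0, 0]; row 3: [0, 0, 13/4, 0]; row 4: [0, 0, 0, 13/4]


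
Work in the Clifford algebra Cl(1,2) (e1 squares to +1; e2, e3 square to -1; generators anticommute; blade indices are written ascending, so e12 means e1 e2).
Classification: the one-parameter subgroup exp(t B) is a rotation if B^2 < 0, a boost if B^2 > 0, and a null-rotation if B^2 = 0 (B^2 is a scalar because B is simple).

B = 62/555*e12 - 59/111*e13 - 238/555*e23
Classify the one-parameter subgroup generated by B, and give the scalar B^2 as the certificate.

B^2 term by term: the squares give (62/555)^2*(e12)^2 + (-59/111)^2*(e13)^2 + (-238/555)^2*(e23)^2 = 3844/308025*(+1) + 3481/12321*(+1) + 56644/308025*(-1) = 1/9 (each basis 2-blade squares to minus the product of its generators' squares); cross terms between blades sharing an index anticommute and cancel. So B^2 = 1/9.
Answer: boost, certificate B^2 = 1/9. B^2 = 1/9 is basis-independent, so its sign is the whole story.


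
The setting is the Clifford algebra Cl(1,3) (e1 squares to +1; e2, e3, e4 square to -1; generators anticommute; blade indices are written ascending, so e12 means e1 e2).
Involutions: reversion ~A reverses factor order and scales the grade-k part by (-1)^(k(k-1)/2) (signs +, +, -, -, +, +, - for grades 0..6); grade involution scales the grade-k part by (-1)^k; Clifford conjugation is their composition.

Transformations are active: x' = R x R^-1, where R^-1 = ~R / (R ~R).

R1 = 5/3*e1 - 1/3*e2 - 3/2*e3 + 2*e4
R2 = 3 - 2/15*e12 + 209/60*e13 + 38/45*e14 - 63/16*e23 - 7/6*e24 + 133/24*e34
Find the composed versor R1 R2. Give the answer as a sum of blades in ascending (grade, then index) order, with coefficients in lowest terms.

Distribute over the terms of R1 (each basis-blade product reordered to ascending indices, repeated generators contracted through their squares):
(5/3*e1) R2 = 5*e1 - 2/9*e2 + 209/36*e3 + 38/27*e4 - 105/16*e123 - 35/18*e124 + 665/72*e134
(-1/3*e2) R2 = 2/45*e1 - e2 - 21/16*e3 - 7/18*e4 + 209/180*e123 + 38/135*e124 - 133/72*e234
(-3/2*e3) R2 = -209/40*e1 + 189/32*e2 - 9/2*e3 + 133/16*e4 + 1/5*e123 + 19/15*e134 - 7/4*e234
(2*e4) R2 = 76/45*e1 - 7/3*e2 + 133/12*e3 + 6*e4 - 4/15*e124 + 209/30*e134 - 63/8*e234
Summing the partial products and collecting blades:
Answer: 181/120*e1 + 677/288*e2 + 1595/144*e3 + 6623/432*e4 - 749/144*e123 - 521/270*e124 + 6289/360*e134 - 413/36*e234


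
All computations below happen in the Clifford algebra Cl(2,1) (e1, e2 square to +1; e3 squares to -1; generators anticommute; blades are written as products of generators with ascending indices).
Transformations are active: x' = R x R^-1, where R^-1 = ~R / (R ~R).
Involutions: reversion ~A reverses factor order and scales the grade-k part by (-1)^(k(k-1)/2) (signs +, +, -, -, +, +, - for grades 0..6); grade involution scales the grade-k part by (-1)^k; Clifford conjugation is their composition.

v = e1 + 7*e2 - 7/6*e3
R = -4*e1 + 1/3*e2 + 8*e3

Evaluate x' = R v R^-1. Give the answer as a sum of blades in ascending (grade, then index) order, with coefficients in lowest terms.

~R = -4*e1 + 1/3*e2 + 8*e3, and R ~R = -431/9, so R^-1 = ~R / (-431/9).
R v = 23/3 - 85/3*e1 e2 - 10/3*e1 e3 - 1015/18*e2 e3
Answer: 121/431*e1 - 3063/431*e2 - 3607/2586*e3


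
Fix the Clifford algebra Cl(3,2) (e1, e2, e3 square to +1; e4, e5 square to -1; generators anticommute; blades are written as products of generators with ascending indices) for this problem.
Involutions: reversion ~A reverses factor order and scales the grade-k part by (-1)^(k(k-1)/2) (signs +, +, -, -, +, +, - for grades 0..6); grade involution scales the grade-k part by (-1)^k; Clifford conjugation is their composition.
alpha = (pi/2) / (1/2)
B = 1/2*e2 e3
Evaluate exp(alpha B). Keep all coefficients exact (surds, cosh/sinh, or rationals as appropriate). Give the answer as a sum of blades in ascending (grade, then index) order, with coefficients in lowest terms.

B^2 = (1/2)^2*(e2 e3)^2 = 1/4*(-1) = -1/4 (a basis 2-blade squares to minus the product of its generators' squares).
B^2 = -1/4 — a negative square means the series sums to a rotation: l = 1/2, alpha*l = pi/2, so exp(alpha B) = cos(pi/2) + (sin(pi/2)/(1/2))*B = 0 + (2)*B.
Answer: e2 e3


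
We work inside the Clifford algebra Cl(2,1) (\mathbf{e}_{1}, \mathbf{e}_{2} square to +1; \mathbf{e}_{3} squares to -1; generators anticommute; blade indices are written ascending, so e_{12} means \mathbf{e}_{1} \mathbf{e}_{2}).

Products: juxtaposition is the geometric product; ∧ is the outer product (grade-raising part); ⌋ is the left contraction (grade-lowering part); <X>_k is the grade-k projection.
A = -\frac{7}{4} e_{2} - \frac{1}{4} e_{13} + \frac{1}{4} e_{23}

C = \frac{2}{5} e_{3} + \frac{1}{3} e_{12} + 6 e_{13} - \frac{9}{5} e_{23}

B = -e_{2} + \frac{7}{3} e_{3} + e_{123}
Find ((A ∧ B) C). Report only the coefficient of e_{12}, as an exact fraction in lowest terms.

step 1: -\frac{49}{12} e_{23} - \frac{1}{4} e_{123}
step 2: \frac{147}{20} + \frac{9}{20} e_{1} + \frac{47}{15} e_{2} + \frac{1}{12} e_{3} + \frac{123}{5} e_{12} + \frac{49}{36} e_{13}
Answer: \frac{123}{5}


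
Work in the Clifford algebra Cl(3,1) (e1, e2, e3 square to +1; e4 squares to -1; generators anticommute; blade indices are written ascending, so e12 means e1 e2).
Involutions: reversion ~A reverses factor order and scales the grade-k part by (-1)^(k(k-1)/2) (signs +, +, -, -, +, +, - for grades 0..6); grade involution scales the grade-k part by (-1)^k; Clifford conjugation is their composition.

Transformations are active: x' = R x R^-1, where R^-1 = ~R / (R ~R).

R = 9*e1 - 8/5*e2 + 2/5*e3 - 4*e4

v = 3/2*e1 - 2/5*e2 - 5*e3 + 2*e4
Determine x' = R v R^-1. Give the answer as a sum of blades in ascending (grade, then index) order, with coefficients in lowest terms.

~R = 9*e1 - 8/5*e2 + 2/5*e3 - 4*e4, and R ~R = 1693/25, so R^-1 = ~R / (1693/25).
R v = 1007/50 - 6/5*e12 - 228/5*e13 + 24*e14 + 204/25*e23 - 24/5*e24 - 96/5*e34
Answer: 13047/3386*e1 - 934/1693*e2 + 44339/8465*e3 - 7414/1693*e4


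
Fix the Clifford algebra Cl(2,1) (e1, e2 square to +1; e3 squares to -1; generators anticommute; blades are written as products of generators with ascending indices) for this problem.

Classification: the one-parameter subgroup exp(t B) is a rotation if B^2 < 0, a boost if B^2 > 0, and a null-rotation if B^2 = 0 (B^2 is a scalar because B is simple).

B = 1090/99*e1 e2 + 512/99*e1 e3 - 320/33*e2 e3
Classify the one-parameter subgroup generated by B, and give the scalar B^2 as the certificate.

B^2 term by term: the squares give (1090/99)^2*(e1 e2)^2 + (512/99)^2*(e1 e3)^2 + (-320/33)^2*(e2 e3)^2 = 1188100/9801*(-1) + 262144/9801*(+1) + 102400/1089*(+1) = -4/9 (each basis 2-blade squares to minus the product of its generators' squares); cross terms between blades sharing an index anticommute and cancel. So B^2 = -4/9.
Answer: rotation, certificate B^2 = -4/9. The invariant at work: B^2 = -4/9 is unchanged by conjugation, hence its sign classifies the subgroup whatever basis B is written in.


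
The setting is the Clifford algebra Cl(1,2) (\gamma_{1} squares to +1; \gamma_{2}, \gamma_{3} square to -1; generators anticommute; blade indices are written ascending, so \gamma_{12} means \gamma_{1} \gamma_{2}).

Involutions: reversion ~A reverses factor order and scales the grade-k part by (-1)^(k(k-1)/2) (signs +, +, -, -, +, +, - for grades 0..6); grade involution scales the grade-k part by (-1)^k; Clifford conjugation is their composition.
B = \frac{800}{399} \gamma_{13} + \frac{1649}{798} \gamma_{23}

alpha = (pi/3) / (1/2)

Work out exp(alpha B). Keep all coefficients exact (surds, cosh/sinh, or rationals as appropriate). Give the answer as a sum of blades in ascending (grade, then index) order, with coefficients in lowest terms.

B^2 term by term: the squares give (\frac{800}{399})^2*(\gamma_{13})^2 + (\frac{1649}{798})^2*(\gamma_{23})^2 = \frac{640000}{159201}*(+1) + \frac{2719201}{636804}*(-1) = -\frac{1}{4} (each basis 2-blade squares to minus the product of its generators' squares); cross terms between blades sharing an index anticommute and cancel. So B^2 = -\frac{1}{4}.
B^2 = -\frac{1}{4} — circular case — the even/odd split gives cos and sin: l = \frac{1}{2}, alpha*l = \frac{\pi}{3}, so exp(alpha B) = cos(\frac{\pi}{3}) + (sin(\frac{\pi}{3})/(\frac{1}{2}))*B = \frac{1}{2} + (\sqrt{3})*B.
Answer: \frac{1}{2} + \frac{800 \sqrt{3}}{399} \gamma_{13} + \frac{1649 \sqrt{3}}{798} \gamma_{23}


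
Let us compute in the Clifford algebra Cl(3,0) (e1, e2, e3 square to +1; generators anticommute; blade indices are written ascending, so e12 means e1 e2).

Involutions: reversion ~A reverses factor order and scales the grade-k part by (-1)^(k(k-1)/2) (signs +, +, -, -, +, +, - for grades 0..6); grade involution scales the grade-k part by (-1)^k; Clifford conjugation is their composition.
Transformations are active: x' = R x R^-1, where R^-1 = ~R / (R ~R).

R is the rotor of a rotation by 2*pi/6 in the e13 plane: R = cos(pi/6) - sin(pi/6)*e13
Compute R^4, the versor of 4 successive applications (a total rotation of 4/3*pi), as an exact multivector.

Because a rotor carries half the rotation angle, composing 4 copies of this e13-plane rotor multiplies the phase: 4*(pi/6) = 2*pi/3, hence R^4 = cos(2*pi/3) - sin(2*pi/3)*e13.
cos(2*pi/3) = -1/2 and sin(2*pi/3) = sqrt(3)/2, so R^4 = -1/2 - sqrt(3)/2*e13. The net rotation is 4/3*pi; the rotor keeps the half-angle phase exactly.
Answer: -1/2 - sqrt(3)/2*e13


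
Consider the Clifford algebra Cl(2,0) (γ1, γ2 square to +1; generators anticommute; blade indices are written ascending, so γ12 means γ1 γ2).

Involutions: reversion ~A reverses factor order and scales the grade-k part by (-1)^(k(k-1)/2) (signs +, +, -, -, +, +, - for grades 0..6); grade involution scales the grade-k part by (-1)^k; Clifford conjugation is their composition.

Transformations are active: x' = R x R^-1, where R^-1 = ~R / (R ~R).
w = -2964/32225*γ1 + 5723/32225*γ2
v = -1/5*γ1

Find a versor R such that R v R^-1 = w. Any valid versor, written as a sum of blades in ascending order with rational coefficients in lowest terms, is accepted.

Take R = v + w = -9409/32225*γ1 + 5723/32225*γ2. Because q(v) = q(w) = 1/25, conjugation by R sends v exactly to w.
Answer: -9409/32225*γ1 + 5723/32225*γ2


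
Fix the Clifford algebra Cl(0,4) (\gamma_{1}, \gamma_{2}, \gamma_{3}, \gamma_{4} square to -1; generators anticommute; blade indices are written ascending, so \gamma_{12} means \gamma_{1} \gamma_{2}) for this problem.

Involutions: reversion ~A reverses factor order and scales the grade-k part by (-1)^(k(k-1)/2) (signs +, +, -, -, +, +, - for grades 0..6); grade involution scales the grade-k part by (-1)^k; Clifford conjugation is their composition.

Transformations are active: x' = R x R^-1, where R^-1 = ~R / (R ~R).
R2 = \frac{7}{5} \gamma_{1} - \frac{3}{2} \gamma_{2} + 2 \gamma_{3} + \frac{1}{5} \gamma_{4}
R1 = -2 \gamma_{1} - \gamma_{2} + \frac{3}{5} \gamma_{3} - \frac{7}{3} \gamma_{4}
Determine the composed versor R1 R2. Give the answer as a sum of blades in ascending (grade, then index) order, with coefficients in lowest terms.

Distribute over the terms of R1 (each basis-blade product reordered to ascending indices, repeated generators contracted through their squares):
(-2 \gamma_{1}) R2 = \frac{14}{5} + 3 \gamma_{12} - 4 \gamma_{13} - \frac{2}{5} \gamma_{14}
(-\gamma_{2}) R2 = -\frac{3}{2} + \frac{7}{5} \gamma_{12} - 2 \gamma_{23} - \frac{1}{5} \gamma_{24}
(\frac{3}{5} \gamma_{3}) R2 = -\frac{6}{5} - \frac{21}{25} \gamma_{13} + \frac{9}{10} \gamma_{23} + \frac{3}{25} \gamma_{34}
(-\frac{7}{3} \gamma_{4}) R2 = \frac{7}{15} + \frac{49}{15} \gamma_{14} - \frac{7}{2} \gamma_{24} + \frac{14}{3} \gamma_{34}
Summing the partial products and collecting blades:
Answer: \frac{17}{30} + \frac{22}{5} \gamma_{12} - \frac{121}{25} \gamma_{13} + \frac{43}{15} \gamma_{14} - \frac{11}{10} \gamma_{23} - \frac{37}{10} \gamma_{24} + \frac{359}{75} \gamma_{34}


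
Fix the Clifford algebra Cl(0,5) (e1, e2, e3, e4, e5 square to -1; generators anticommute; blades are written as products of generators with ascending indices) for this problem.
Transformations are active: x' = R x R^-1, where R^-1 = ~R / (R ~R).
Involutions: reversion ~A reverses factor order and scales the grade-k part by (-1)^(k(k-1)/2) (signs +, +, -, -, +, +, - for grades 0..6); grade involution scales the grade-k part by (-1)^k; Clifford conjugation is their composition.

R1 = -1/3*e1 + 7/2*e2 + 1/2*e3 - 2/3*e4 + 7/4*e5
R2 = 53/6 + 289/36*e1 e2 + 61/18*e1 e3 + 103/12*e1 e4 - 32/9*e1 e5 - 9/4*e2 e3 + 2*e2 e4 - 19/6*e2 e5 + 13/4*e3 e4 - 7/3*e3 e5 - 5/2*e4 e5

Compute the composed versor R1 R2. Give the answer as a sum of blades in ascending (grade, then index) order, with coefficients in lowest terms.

Distribute over the terms of R1 (each basis-blade product reordered to ascending indices, repeated generators contracted through their squares):
(-1/3*e1) R2 = -53/18*e1 + 289/108*e2 + 61/54*e3 + 103/36*e4 - 32/27*e5 + 3/4*e1 e2 e3 - 2/3*e1 e2 e4 + 19/18*e1 e2 e5 - 13/12*e1 e3 e4 + 7/9*e1 e3 e5 + 5/6*e1 e4 e5
(7/2*e2) R2 = 2023/72*e1 + 371/12*e2 + 63/8*e3 - 7*e4 + 133/12*e5 - 427/36*e1 e2 e3 - 721/24*e1 e2 e4 + 112/9*e1 e2 e5 + 91/8*e2 e3 e4 - 49/6*e2 e3 e5 - 35/4*e2 e4 e5
(1/2*e3) R2 = 61/36*e1 - 9/8*e2 + 53/12*e3 - 13/8*e4 + 7/6*e5 + 289/72*e1 e2 e3 - 103/24*e1 e3 e4 + 16/9*e1 e3 e5 - e2 e3 e4 + 19/12*e2 e3 e5 - 5/4*e3 e4 e5
(-2/3*e4) R2 = -103/18*e1 - 4/3*e2 - 13/6*e3 - 53/9*e4 - 5/3*e5 - 289/54*e1 e2 e4 - 61/27*e1 e3 e4 - 64/27*e1 e4 e5 + 3/2*e2 e3 e4 - 19/9*e2 e4 e5 - 14/9*e3 e4 e5
(7/4*e5) R2 = -56/9*e1 - 133/24*e2 - 49/12*e3 - 35/8*e4 + 371/24*e5 + 2023/144*e1 e2 e5 + 427/72*e1 e3 e5 + 721/48*e1 e4 e5 - 63/16*e2 e3 e5 + 7/2*e2 e4 e5 + 91/16*e3 e4 e5
Summing the partial products and collecting blades:
Answer: 1073/72*e1 + 691/27*e2 + 1549/216*e3 - 577/36*e4 + 5369/216*e5 - 511/72*e1 e2 e3 - 7789/216*e1 e2 e4 + 3967/144*e1 e2 e5 - 1649/216*e1 e3 e4 + 611/72*e1 e3 e5 + 5825/432*e1 e4 e5 + 95/8*e2 e3 e4 - 505/48*e2 e3 e5 - 265/36*e2 e4 e5 + 415/144*e3 e4 e5


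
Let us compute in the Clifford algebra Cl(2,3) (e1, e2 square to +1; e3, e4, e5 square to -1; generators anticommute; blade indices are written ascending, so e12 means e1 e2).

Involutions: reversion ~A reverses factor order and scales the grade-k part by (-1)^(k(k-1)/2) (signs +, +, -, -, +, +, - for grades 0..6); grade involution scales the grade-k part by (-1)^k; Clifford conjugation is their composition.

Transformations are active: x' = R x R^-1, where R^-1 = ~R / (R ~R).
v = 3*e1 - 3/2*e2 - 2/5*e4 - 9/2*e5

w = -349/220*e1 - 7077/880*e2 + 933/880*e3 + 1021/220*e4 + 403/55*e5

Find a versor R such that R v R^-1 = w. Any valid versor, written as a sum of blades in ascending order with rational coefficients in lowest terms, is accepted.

Why this works: both vectors square to -229/25, so q(v) = q(w) and R = v + w = 311/220*e1 - 8397/880*e2 + 933/880*e3 + 933/220*e4 + 311/110*e5 carries v to w — its own direction survives, the complement (v - w)/2 flips.
Answer: 311/220*e1 - 8397/880*e2 + 933/880*e3 + 933/220*e4 + 311/110*e5


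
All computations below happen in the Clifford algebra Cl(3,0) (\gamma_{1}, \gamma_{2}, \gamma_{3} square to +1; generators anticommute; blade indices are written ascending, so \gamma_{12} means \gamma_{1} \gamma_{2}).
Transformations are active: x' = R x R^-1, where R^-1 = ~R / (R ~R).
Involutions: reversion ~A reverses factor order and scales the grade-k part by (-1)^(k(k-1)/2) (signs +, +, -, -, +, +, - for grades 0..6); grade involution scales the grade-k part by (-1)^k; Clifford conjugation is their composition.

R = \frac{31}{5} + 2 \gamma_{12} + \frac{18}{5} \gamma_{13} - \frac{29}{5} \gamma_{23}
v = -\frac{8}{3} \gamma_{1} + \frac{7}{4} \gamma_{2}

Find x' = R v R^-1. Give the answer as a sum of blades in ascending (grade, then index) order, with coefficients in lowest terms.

~R = \frac{31}{5} - 2 \gamma_{12} - \frac{18}{5} \gamma_{13} + \frac{29}{5} \gamma_{23}, and R ~R = \frac{2226}{25}, so R^-1 = ~R / (\frac{2226}{25}).
R v = -\frac{391}{30} \gamma_{1} + \frac{971}{60} \gamma_{2} + \frac{79}{4} \gamma_{3} + \frac{55}{6} \gamma_{123}
Answer: -\frac{1144}{3339} \gamma_{1} - \frac{793}{3339} \gamma_{2} + \frac{42235}{13356} \gamma_{3}


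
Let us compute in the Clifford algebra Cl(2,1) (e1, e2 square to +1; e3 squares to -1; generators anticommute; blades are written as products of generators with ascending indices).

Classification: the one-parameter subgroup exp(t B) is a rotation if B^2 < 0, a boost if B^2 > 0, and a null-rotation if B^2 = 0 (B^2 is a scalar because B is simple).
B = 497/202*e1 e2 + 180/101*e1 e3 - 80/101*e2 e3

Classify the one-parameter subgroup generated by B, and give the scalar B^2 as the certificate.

B^2 term by term: the squares give (497/202)^2*(e1 e2)^2 + (180/101)^2*(e1 e3)^2 + (-80/101)^2*(e2 e3)^2 = 247009/40804*(-1) + 32400/10201*(+1) + 6400/10201*(+1) = -9/4 (each basis 2-blade squares to minus the product of its generators' squares); cross terms between blades sharing an index anticommute and cancel. So B^2 = -9/4.
Answer: rotation, certificate B^2 = -9/4. Certificate logic: -9/4 is a conjugation-invariant scalar, so its sign fixes rotation versus boost versus null-rotation outright.


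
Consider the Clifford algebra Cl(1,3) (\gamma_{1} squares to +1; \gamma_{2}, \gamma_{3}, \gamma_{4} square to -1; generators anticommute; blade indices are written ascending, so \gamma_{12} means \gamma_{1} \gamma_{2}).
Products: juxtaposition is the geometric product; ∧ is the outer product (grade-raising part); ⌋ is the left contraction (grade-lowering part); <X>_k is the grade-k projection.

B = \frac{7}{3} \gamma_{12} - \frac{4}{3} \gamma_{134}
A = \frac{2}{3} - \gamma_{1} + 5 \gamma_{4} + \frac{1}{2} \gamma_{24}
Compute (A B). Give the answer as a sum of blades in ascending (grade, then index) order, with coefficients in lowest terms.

step 1: -\frac{7}{3} \gamma_{2} + \frac{14}{9} \gamma_{12} + \frac{20}{3} \gamma_{13} + \frac{7}{6} \gamma_{14} + \frac{4}{3} \gamma_{34} - \frac{2}{3} \gamma_{123} + \frac{35}{3} \gamma_{124} - \frac{8}{9} \gamma_{134}
Answer: -\frac{7}{3} \gamma_{2} + \frac{14}{9} \gamma_{12} + \frac{20}{3} \gamma_{13} + \frac{7}{6} \gamma_{14} + \frac{4}{3} \gamma_{34} - \frac{2}{3} \gamma_{123} + \frac{35}{3} \gamma_{124} - \frac{8}{9} \gamma_{134}


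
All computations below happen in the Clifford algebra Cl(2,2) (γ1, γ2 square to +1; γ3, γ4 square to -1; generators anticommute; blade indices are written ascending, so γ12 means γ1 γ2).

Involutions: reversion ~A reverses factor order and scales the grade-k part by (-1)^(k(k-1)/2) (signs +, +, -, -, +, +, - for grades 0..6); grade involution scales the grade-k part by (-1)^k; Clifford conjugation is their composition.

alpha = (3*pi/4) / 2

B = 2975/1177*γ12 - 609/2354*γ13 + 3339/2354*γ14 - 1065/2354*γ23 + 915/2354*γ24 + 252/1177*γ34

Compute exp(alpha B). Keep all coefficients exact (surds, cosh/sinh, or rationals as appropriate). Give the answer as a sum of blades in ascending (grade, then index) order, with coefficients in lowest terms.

B^2 term by term: the squares give (2975/1177)^2*(γ12)^2 + (-609/2354)^2*(γ13)^2 + (3339/2354)^2*(γ14)^2 + (-1065/2354)^2*(γ23)^2 + (915/2354)^2*(γ24)^2 + (252/1177)^2*(γ34)^2 = 8850625/1385329*(-1) + 370881/5541316*(+1) + 11148921/5541316*(+1) + 1134225/5541316*(+1) + 837225/5541316*(+1) + 63504/1385329*(-1) = -4 (each basis 2-blade squares to minus the product of its generators' squares); cross terms between blades sharing an index anticommute and cancel; the commuting (index-disjoint) pairs give grade-4 terms 2*c*c'*(blade product), which cancel blade by blade — γ1234: 1499400/1385329 + 557235/2770658 - 3556035/2770658 = 0 — confirming B is simple. So B^2 = -4.
B^2 = -4 — since the square is negative, the closed form is circular: l = 2, alpha*l = 3*pi/4, so exp(alpha B) = cos(3*pi/4) + (sin(3*pi/4)/2)*B = -sqrt(2)/2 + (sqrt(2)/4)*B.
Answer: -sqrt(2)/2 + 2975*sqrt(2)/4708*γ12 - 609*sqrt(2)/9416*γ13 + 3339*sqrt(2)/9416*γ14 - 1065*sqrt(2)/9416*γ23 + 915*sqrt(2)/9416*γ24 + 63*sqrt(2)/1177*γ34


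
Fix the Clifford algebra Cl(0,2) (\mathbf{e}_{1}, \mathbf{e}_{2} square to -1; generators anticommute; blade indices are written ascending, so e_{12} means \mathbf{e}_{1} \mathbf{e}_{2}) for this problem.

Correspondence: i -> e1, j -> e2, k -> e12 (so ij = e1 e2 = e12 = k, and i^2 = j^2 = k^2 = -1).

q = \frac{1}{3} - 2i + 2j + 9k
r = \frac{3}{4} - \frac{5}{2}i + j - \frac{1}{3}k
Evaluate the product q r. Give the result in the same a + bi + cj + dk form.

In blades: q = \frac{1}{3} - 2 e_{1} + 2 e_{2} + 9 e_{12}, r = \frac{3}{4} - \frac{5}{2} e_{1} + e_{2} - \frac{1}{3} e_{12}.
Distribute q over r term by term (generator squares from the signature, products reordered to ascending indices): (\frac{1}{3})*r = \frac{1}{4} - \frac{5}{6} e_{1} + \frac{1}{3} e_{2} - \frac{1}{9} e_{12}; (-2 e_{1})*r = -5 - \frac{3}{2} e_{1} - \frac{2}{3} e_{2} - 2 e_{12}; (2 e_{2})*r = -2 - \frac{2}{3} e_{1} + \frac{3}{2} e_{2} + 5 e_{12}; (9 e_{12})*r = 3 - 9 e_{1} - \frac{45}{2} e_{2} + \frac{27}{4} e_{12}.
Sum: -\frac{15}{4} - 12 e_{1} - \frac{64}{3} e_{2} + \frac{347}{36} e_{12}; translating back through the correspondence:
Answer: -\frac{15}{4} - 12i - \frac{64}{3}j + \frac{347}{36}k
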